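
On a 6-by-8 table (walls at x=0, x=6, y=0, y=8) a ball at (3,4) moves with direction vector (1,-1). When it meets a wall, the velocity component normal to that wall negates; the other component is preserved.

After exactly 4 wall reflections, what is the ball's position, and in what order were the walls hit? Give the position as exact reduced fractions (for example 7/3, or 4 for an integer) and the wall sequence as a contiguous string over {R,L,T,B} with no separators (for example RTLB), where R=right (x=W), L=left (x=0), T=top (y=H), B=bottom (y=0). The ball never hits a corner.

Final position: (3,8)
Wall sequence: RBLT

1. t=3 → R at (6,1); v=(-1,-1)
2. t=1 → B at (5,0); v=(-1,1)
3. t=5 → L at (0,5); v=(1,1)
4. t=3 → T at (3,8); v=(1,-1)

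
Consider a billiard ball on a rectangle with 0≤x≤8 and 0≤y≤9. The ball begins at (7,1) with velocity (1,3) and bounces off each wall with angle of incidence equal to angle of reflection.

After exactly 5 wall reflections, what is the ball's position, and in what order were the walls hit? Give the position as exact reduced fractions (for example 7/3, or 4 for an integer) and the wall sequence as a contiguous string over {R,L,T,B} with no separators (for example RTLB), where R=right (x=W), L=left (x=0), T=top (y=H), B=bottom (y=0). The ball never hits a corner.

1. t=1 → R at (8,4); v=(-1,3)
2. t=5/3 → T at (19/3,9); v=(-1,-3)
3. t=3 → B at (10/3,0); v=(-1,3)
4. t=3 → T at (1/3,9); v=(-1,-3)
5. t=1/3 → L at (0,8); v=(1,-3)

Final position: (0,8)
Wall sequence: RTBTL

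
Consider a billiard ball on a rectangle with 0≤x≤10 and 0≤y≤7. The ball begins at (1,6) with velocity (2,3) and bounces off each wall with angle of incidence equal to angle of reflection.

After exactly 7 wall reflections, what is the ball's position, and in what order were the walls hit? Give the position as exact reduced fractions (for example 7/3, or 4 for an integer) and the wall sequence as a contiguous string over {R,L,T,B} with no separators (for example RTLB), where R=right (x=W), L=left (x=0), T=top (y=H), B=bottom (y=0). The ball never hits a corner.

1. t=1/3 → T at (5/3,7); v=(2,-3)
2. t=7/3 → B at (19/3,0); v=(2,3)
3. t=11/6 → R at (10,11/2); v=(-2,3)
4. t=1/2 → T at (9,7); v=(-2,-3)
5. t=7/3 → B at (13/3,0); v=(-2,3)
6. t=13/6 → L at (0,13/2); v=(2,3)
7. t=1/6 → T at (1/3,7); v=(2,-3)

Final position: (1/3,7)
Wall sequence: TBRTBLT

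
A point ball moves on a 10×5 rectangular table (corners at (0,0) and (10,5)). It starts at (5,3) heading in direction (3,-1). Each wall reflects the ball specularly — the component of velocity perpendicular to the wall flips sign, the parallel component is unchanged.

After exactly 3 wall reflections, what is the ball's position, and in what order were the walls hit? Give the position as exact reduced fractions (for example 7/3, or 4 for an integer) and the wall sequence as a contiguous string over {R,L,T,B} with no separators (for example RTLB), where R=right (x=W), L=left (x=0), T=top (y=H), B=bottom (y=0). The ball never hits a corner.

Final position: (0,2)
Wall sequence: RBL

1. t=5/3 → R at (10,4/3); v=(-3,-1)
2. t=4/3 → B at (6,0); v=(-3,1)
3. t=2 → L at (0,2); v=(3,1)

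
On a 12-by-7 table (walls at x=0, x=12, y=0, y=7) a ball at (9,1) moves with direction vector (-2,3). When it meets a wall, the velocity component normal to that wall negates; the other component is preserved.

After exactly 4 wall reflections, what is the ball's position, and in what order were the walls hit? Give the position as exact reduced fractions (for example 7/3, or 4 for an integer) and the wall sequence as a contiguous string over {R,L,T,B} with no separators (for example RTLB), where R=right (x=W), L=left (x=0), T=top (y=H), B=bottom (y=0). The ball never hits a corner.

1. t=2 → T at (5,7); v=(-2,-3)
2. t=7/3 → B at (1/3,0); v=(-2,3)
3. t=1/6 → L at (0,1/2); v=(2,3)
4. t=13/6 → T at (13/3,7); v=(2,-3)

Final position: (13/3,7)
Wall sequence: TBLT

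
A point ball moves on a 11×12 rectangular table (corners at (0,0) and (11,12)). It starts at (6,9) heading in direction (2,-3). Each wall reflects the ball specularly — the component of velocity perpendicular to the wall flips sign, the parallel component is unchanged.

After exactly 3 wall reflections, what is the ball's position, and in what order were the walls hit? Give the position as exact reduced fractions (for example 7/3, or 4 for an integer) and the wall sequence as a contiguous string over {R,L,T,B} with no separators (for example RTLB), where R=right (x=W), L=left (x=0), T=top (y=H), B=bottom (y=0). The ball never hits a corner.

Final position: (2,12)
Wall sequence: RBT

1. t=5/2 → R at (11,3/2); v=(-2,-3)
2. t=1/2 → B at (10,0); v=(-2,3)
3. t=4 → T at (2,12); v=(-2,-3)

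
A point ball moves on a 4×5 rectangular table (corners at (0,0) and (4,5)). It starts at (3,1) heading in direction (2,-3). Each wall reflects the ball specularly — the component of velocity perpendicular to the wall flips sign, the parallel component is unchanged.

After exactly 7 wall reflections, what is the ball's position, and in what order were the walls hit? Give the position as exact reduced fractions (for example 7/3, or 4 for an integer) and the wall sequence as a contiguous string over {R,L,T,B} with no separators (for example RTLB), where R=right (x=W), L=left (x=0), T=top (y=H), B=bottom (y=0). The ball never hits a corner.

Final position: (7/3,5)
Wall sequence: BRTLBRT

1. t=1/3 → B at (11/3,0); v=(2,3)
2. t=1/6 → R at (4,1/2); v=(-2,3)
3. t=3/2 → T at (1,5); v=(-2,-3)
4. t=1/2 → L at (0,7/2); v=(2,-3)
5. t=7/6 → B at (7/3,0); v=(2,3)
6. t=5/6 → R at (4,5/2); v=(-2,3)
7. t=5/6 → T at (7/3,5); v=(-2,-3)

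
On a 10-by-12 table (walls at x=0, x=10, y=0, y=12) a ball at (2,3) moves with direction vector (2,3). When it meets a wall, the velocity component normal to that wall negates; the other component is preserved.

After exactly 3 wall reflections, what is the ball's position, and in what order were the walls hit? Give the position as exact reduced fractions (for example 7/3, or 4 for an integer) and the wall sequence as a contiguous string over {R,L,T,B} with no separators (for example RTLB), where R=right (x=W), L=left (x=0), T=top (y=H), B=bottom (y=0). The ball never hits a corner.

Final position: (4,0)
Wall sequence: TRB

1. t=3 → T at (8,12); v=(2,-3)
2. t=1 → R at (10,9); v=(-2,-3)
3. t=3 → B at (4,0); v=(-2,3)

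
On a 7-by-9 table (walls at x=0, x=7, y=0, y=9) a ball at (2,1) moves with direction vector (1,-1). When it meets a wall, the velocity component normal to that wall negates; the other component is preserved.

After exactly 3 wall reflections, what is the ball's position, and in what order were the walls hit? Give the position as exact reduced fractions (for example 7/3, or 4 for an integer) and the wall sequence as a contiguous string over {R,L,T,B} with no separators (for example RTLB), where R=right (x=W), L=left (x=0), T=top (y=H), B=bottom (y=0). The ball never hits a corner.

1. t=1 → B at (3,0); v=(1,1)
2. t=4 → R at (7,4); v=(-1,1)
3. t=5 → T at (2,9); v=(-1,-1)

Final position: (2,9)
Wall sequence: BRT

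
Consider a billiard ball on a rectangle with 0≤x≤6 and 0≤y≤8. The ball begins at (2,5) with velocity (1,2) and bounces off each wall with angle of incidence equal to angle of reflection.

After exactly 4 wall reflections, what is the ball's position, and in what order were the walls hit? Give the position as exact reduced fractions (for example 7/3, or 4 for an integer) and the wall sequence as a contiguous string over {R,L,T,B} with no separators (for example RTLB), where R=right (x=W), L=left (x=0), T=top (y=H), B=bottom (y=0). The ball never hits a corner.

1. t=3/2 → T at (7/2,8); v=(1,-2)
2. t=5/2 → R at (6,3); v=(-1,-2)
3. t=3/2 → B at (9/2,0); v=(-1,2)
4. t=4 → T at (1/2,8); v=(-1,-2)

Final position: (1/2,8)
Wall sequence: TRBT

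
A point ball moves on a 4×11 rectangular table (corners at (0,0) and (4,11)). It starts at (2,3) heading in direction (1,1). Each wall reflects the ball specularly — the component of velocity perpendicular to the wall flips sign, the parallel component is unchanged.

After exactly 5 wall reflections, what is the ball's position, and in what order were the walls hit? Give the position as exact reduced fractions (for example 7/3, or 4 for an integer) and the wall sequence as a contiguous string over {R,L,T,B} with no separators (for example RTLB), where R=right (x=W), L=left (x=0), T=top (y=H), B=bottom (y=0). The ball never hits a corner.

Final position: (0,5)
Wall sequence: RLTRL

1. t=2 → R at (4,5); v=(-1,1)
2. t=4 → L at (0,9); v=(1,1)
3. t=2 → T at (2,11); v=(1,-1)
4. t=2 → R at (4,9); v=(-1,-1)
5. t=4 → L at (0,5); v=(1,-1)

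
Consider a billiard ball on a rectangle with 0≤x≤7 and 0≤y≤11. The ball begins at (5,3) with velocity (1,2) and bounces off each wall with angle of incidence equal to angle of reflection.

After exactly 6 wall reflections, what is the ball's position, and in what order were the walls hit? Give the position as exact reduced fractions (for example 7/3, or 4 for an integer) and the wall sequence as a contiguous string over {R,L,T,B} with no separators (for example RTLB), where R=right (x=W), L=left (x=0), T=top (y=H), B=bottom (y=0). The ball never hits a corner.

1. t=2 → R at (7,7); v=(-1,2)
2. t=2 → T at (5,11); v=(-1,-2)
3. t=5 → L at (0,1); v=(1,-2)
4. t=1/2 → B at (1/2,0); v=(1,2)
5. t=11/2 → T at (6,11); v=(1,-2)
6. t=1 → R at (7,9); v=(-1,-2)

Final position: (7,9)
Wall sequence: RTLBTR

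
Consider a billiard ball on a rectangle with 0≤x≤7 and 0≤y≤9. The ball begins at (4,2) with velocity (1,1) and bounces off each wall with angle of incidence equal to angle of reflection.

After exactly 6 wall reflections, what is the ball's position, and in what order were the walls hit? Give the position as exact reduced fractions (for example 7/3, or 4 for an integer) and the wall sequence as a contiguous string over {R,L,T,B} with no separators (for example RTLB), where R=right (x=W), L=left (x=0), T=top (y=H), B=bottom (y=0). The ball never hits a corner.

1. t=3 → R at (7,5); v=(-1,1)
2. t=4 → T at (3,9); v=(-1,-1)
3. t=3 → L at (0,6); v=(1,-1)
4. t=6 → B at (6,0); v=(1,1)
5. t=1 → R at (7,1); v=(-1,1)
6. t=7 → L at (0,8); v=(1,1)

Final position: (0,8)
Wall sequence: RTLBRL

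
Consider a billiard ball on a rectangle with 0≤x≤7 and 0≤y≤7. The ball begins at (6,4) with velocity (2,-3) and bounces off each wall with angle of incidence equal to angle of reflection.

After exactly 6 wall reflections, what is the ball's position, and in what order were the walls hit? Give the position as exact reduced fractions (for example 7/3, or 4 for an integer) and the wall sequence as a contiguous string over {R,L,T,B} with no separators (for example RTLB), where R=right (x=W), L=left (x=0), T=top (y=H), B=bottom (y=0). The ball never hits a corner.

1. t=1/2 → R at (7,5/2); v=(-2,-3)
2. t=5/6 → B at (16/3,0); v=(-2,3)
3. t=7/3 → T at (2/3,7); v=(-2,-3)
4. t=1/3 → L at (0,6); v=(2,-3)
5. t=2 → B at (4,0); v=(2,3)
6. t=3/2 → R at (7,9/2); v=(-2,3)

Final position: (7,9/2)
Wall sequence: RBTLBR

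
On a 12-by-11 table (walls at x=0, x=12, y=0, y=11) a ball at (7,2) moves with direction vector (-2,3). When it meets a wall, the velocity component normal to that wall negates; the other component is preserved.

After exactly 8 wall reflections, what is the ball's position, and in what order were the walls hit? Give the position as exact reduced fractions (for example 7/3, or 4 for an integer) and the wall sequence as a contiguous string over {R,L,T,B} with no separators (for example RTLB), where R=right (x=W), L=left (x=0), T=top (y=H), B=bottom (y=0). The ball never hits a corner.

Final position: (13/3,11)
Wall sequence: TLBRTBLT

1. t=3 → T at (1,11); v=(-2,-3)
2. t=1/2 → L at (0,19/2); v=(2,-3)
3. t=19/6 → B at (19/3,0); v=(2,3)
4. t=17/6 → R at (12,17/2); v=(-2,3)
5. t=5/6 → T at (31/3,11); v=(-2,-3)
6. t=11/3 → B at (3,0); v=(-2,3)
7. t=3/2 → L at (0,9/2); v=(2,3)
8. t=13/6 → T at (13/3,11); v=(2,-3)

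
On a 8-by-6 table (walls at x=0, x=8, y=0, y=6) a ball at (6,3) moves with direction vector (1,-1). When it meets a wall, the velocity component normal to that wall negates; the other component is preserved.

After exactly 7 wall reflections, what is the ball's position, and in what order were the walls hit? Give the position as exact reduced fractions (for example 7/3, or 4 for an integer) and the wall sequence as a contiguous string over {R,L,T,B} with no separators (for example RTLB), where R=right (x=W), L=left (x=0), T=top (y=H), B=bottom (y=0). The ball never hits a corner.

1. t=2 → R at (8,1); v=(-1,-1)
2. t=1 → B at (7,0); v=(-1,1)
3. t=6 → T at (1,6); v=(-1,-1)
4. t=1 → L at (0,5); v=(1,-1)
5. t=5 → B at (5,0); v=(1,1)
6. t=3 → R at (8,3); v=(-1,1)
7. t=3 → T at (5,6); v=(-1,-1)

Final position: (5,6)
Wall sequence: RBTLBRT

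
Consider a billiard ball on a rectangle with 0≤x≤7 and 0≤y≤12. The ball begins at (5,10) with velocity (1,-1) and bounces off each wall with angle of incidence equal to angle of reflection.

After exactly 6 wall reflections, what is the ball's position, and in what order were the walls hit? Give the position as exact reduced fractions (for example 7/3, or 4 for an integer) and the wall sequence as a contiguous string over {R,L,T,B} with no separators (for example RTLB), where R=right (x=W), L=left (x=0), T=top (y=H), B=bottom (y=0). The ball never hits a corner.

Final position: (0,11)
Wall sequence: RLBRTL

1. t=2 → R at (7,8); v=(-1,-1)
2. t=7 → L at (0,1); v=(1,-1)
3. t=1 → B at (1,0); v=(1,1)
4. t=6 → R at (7,6); v=(-1,1)
5. t=6 → T at (1,12); v=(-1,-1)
6. t=1 → L at (0,11); v=(1,-1)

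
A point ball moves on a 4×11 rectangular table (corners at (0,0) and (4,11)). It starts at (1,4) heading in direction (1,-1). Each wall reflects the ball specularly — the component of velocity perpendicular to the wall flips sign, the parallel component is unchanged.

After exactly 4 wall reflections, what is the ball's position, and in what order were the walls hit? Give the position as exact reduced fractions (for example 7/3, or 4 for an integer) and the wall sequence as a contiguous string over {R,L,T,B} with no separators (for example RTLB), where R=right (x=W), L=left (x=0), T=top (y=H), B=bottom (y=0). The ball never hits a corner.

1. t=3 → R at (4,1); v=(-1,-1)
2. t=1 → B at (3,0); v=(-1,1)
3. t=3 → L at (0,3); v=(1,1)
4. t=4 → R at (4,7); v=(-1,1)

Final position: (4,7)
Wall sequence: RBLR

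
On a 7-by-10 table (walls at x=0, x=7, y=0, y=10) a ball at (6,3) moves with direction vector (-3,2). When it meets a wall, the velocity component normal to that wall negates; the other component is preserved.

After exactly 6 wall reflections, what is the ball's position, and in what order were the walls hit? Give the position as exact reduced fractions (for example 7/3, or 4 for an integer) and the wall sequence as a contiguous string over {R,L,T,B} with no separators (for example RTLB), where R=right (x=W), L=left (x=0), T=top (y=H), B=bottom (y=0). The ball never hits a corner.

1. t=2 → L at (0,7); v=(3,2)
2. t=3/2 → T at (9/2,10); v=(3,-2)
3. t=5/6 → R at (7,25/3); v=(-3,-2)
4. t=7/3 → L at (0,11/3); v=(3,-2)
5. t=11/6 → B at (11/2,0); v=(3,2)
6. t=1/2 → R at (7,1); v=(-3,2)

Final position: (7,1)
Wall sequence: LTRLBR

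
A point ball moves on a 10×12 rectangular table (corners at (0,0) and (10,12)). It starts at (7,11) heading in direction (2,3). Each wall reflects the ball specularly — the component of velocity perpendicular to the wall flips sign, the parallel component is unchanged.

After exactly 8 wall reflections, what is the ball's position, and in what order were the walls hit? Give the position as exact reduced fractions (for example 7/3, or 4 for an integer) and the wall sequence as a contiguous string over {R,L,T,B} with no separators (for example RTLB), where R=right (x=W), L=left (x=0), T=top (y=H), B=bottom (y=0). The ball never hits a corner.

1. t=1/3 → T at (23/3,12); v=(2,-3)
2. t=7/6 → R at (10,17/2); v=(-2,-3)
3. t=17/6 → B at (13/3,0); v=(-2,3)
4. t=13/6 → L at (0,13/2); v=(2,3)
5. t=11/6 → T at (11/3,12); v=(2,-3)
6. t=19/6 → R at (10,5/2); v=(-2,-3)
7. t=5/6 → B at (25/3,0); v=(-2,3)
8. t=4 → T at (1/3,12); v=(-2,-3)

Final position: (1/3,12)
Wall sequence: TRBLTRBT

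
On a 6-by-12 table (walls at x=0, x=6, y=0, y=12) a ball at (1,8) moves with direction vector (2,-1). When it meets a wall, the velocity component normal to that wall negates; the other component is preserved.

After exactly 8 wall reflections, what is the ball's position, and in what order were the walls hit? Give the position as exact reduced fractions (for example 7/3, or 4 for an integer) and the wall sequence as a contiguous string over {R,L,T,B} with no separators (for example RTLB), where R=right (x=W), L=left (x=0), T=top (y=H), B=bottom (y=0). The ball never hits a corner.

1. t=5/2 → R at (6,11/2); v=(-2,-1)
2. t=3 → L at (0,5/2); v=(2,-1)
3. t=5/2 → B at (5,0); v=(2,1)
4. t=1/2 → R at (6,1/2); v=(-2,1)
5. t=3 → L at (0,7/2); v=(2,1)
6. t=3 → R at (6,13/2); v=(-2,1)
7. t=3 → L at (0,19/2); v=(2,1)
8. t=5/2 → T at (5,12); v=(2,-1)

Final position: (5,12)
Wall sequence: RLBRLRLT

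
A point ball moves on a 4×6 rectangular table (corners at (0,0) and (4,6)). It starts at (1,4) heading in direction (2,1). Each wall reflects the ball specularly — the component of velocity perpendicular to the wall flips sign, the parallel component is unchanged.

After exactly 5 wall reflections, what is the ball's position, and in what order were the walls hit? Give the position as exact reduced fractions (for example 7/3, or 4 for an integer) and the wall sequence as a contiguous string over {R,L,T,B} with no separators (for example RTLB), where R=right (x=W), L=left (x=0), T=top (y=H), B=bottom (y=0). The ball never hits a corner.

1. t=3/2 → R at (4,11/2); v=(-2,1)
2. t=1/2 → T at (3,6); v=(-2,-1)
3. t=3/2 → L at (0,9/2); v=(2,-1)
4. t=2 → R at (4,5/2); v=(-2,-1)
5. t=2 → L at (0,1/2); v=(2,-1)

Final position: (0,1/2)
Wall sequence: RTLRL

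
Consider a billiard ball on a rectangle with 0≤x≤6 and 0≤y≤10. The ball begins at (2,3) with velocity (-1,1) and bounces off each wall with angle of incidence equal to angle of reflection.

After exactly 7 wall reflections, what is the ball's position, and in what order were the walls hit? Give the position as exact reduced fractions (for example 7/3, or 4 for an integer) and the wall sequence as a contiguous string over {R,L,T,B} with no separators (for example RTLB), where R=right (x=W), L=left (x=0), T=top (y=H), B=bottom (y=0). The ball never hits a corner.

1. t=2 → L at (0,5); v=(1,1)
2. t=5 → T at (5,10); v=(1,-1)
3. t=1 → R at (6,9); v=(-1,-1)
4. t=6 → L at (0,3); v=(1,-1)
5. t=3 → B at (3,0); v=(1,1)
6. t=3 → R at (6,3); v=(-1,1)
7. t=6 → L at (0,9); v=(1,1)

Final position: (0,9)
Wall sequence: LTRLBRL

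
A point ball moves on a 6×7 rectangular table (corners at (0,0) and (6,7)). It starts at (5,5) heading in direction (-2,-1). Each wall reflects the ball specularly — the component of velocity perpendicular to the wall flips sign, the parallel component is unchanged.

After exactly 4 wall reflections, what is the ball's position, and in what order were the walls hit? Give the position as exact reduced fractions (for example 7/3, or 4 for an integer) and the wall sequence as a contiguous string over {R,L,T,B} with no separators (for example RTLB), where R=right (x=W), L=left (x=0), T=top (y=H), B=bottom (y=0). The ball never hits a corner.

Final position: (0,7/2)
Wall sequence: LBRL

1. t=5/2 → L at (0,5/2); v=(2,-1)
2. t=5/2 → B at (5,0); v=(2,1)
3. t=1/2 → R at (6,1/2); v=(-2,1)
4. t=3 → L at (0,7/2); v=(2,1)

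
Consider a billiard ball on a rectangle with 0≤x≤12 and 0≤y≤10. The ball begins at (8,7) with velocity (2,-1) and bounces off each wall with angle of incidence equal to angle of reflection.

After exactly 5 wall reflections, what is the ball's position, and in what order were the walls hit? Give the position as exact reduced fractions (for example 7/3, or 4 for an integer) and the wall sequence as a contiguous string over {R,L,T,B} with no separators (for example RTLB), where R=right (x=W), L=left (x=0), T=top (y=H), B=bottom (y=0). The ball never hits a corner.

1. t=2 → R at (12,5); v=(-2,-1)
2. t=5 → B at (2,0); v=(-2,1)
3. t=1 → L at (0,1); v=(2,1)
4. t=6 → R at (12,7); v=(-2,1)
5. t=3 → T at (6,10); v=(-2,-1)

Final position: (6,10)
Wall sequence: RBLRT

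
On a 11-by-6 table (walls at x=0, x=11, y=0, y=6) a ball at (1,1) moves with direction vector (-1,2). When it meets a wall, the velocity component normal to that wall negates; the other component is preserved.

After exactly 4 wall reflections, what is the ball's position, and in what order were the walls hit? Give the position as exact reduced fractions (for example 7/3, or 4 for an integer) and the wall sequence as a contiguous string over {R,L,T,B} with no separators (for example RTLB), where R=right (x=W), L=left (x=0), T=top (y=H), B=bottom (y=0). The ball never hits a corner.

1. t=1 → L at (0,3); v=(1,2)
2. t=3/2 → T at (3/2,6); v=(1,-2)
3. t=3 → B at (9/2,0); v=(1,2)
4. t=3 → T at (15/2,6); v=(1,-2)

Final position: (15/2,6)
Wall sequence: LTBT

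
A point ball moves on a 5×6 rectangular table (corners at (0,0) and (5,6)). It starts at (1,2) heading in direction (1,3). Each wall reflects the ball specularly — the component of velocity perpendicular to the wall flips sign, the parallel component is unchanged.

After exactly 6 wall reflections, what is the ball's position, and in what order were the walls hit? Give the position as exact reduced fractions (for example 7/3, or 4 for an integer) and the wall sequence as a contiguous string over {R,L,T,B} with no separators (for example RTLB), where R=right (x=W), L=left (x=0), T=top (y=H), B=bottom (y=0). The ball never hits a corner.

Final position: (0,5)
Wall sequence: TBRTBL

1. t=4/3 → T at (7/3,6); v=(1,-3)
2. t=2 → B at (13/3,0); v=(1,3)
3. t=2/3 → R at (5,2); v=(-1,3)
4. t=4/3 → T at (11/3,6); v=(-1,-3)
5. t=2 → B at (5/3,0); v=(-1,3)
6. t=5/3 → L at (0,5); v=(1,3)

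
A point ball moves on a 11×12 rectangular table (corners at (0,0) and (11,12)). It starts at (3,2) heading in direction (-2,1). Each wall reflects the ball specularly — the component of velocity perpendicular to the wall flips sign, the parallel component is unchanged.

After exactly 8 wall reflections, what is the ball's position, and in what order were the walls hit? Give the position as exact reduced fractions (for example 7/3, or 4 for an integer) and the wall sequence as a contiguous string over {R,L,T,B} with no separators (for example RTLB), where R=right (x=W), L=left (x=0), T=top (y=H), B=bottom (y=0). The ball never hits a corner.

Final position: (11,7)
Wall sequence: LRTLRBLR

1. t=3/2 → L at (0,7/2); v=(2,1)
2. t=11/2 → R at (11,9); v=(-2,1)
3. t=3 → T at (5,12); v=(-2,-1)
4. t=5/2 → L at (0,19/2); v=(2,-1)
5. t=11/2 → R at (11,4); v=(-2,-1)
6. t=4 → B at (3,0); v=(-2,1)
7. t=3/2 → L at (0,3/2); v=(2,1)
8. t=11/2 → R at (11,7); v=(-2,1)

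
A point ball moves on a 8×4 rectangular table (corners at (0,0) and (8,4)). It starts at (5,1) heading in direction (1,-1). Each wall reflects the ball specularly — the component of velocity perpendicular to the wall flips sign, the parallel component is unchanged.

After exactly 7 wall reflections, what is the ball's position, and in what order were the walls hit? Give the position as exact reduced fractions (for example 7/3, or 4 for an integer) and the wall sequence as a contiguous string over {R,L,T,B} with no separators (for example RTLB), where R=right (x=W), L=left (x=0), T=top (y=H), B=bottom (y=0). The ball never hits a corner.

Final position: (6,0)
Wall sequence: BRTBLTB

1. t=1 → B at (6,0); v=(1,1)
2. t=2 → R at (8,2); v=(-1,1)
3. t=2 → T at (6,4); v=(-1,-1)
4. t=4 → B at (2,0); v=(-1,1)
5. t=2 → L at (0,2); v=(1,1)
6. t=2 → T at (2,4); v=(1,-1)
7. t=4 → B at (6,0); v=(1,1)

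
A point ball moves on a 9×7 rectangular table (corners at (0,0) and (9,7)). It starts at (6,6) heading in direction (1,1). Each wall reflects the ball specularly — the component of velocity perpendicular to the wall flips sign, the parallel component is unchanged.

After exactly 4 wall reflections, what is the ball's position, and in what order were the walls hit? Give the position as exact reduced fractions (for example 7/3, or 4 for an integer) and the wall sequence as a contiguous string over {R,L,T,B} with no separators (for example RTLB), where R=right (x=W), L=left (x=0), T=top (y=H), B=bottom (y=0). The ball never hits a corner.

Final position: (0,4)
Wall sequence: TRBL

1. t=1 → T at (7,7); v=(1,-1)
2. t=2 → R at (9,5); v=(-1,-1)
3. t=5 → B at (4,0); v=(-1,1)
4. t=4 → L at (0,4); v=(1,1)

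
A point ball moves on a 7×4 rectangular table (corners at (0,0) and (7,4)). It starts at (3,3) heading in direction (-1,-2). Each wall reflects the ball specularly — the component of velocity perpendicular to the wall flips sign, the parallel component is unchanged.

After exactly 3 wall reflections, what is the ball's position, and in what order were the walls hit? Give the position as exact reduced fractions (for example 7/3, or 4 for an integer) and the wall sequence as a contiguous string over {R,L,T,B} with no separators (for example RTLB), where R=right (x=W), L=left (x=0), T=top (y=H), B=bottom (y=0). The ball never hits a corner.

Final position: (1/2,4)
Wall sequence: BLT

1. t=3/2 → B at (3/2,0); v=(-1,2)
2. t=3/2 → L at (0,3); v=(1,2)
3. t=1/2 → T at (1/2,4); v=(1,-2)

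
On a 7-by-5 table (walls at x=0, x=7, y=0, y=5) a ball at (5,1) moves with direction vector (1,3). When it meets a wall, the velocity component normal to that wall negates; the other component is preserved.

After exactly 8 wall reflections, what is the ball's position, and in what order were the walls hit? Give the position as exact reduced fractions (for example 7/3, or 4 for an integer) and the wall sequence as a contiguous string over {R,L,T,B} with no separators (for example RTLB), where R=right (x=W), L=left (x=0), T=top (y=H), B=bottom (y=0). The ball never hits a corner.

Final position: (2/3,0)
Wall sequence: TRBTBTLB

1. t=4/3 → T at (19/3,5); v=(1,-3)
2. t=2/3 → R at (7,3); v=(-1,-3)
3. t=1 → B at (6,0); v=(-1,3)
4. t=5/3 → T at (13/3,5); v=(-1,-3)
5. t=5/3 → B at (8/3,0); v=(-1,3)
6. t=5/3 → T at (1,5); v=(-1,-3)
7. t=1 → L at (0,2); v=(1,-3)
8. t=2/3 → B at (2/3,0); v=(1,3)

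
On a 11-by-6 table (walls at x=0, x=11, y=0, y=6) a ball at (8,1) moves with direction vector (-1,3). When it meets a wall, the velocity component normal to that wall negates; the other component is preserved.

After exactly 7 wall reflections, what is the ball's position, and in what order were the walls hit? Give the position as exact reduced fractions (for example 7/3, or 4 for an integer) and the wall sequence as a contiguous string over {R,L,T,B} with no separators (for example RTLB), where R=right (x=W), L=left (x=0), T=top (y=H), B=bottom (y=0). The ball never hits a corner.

Final position: (11/3,0)
Wall sequence: TBTBLTB

1. t=5/3 → T at (19/3,6); v=(-1,-3)
2. t=2 → B at (13/3,0); v=(-1,3)
3. t=2 → T at (7/3,6); v=(-1,-3)
4. t=2 → B at (1/3,0); v=(-1,3)
5. t=1/3 → L at (0,1); v=(1,3)
6. t=5/3 → T at (5/3,6); v=(1,-3)
7. t=2 → B at (11/3,0); v=(1,3)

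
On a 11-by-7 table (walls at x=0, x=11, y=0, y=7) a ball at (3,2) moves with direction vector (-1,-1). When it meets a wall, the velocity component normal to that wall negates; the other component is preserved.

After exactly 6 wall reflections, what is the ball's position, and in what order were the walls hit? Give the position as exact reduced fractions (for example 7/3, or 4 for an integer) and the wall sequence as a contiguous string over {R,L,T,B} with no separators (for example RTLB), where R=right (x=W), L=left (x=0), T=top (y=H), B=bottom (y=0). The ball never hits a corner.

Final position: (2,7)
Wall sequence: BLTRBT

1. t=2 → B at (1,0); v=(-1,1)
2. t=1 → L at (0,1); v=(1,1)
3. t=6 → T at (6,7); v=(1,-1)
4. t=5 → R at (11,2); v=(-1,-1)
5. t=2 → B at (9,0); v=(-1,1)
6. t=7 → T at (2,7); v=(-1,-1)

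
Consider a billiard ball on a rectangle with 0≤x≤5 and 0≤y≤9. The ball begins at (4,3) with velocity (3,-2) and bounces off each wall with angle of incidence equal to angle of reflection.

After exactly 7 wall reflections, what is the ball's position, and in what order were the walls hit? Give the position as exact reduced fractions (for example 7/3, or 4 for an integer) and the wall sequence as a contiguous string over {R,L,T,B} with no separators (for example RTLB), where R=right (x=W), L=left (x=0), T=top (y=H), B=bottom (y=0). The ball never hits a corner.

1. t=1/3 → R at (5,7/3); v=(-3,-2)
2. t=7/6 → B at (3/2,0); v=(-3,2)
3. t=1/2 → L at (0,1); v=(3,2)
4. t=5/3 → R at (5,13/3); v=(-3,2)
5. t=5/3 → L at (0,23/3); v=(3,2)
6. t=2/3 → T at (2,9); v=(3,-2)
7. t=1 → R at (5,7); v=(-3,-2)

Final position: (5,7)
Wall sequence: RBLRLTR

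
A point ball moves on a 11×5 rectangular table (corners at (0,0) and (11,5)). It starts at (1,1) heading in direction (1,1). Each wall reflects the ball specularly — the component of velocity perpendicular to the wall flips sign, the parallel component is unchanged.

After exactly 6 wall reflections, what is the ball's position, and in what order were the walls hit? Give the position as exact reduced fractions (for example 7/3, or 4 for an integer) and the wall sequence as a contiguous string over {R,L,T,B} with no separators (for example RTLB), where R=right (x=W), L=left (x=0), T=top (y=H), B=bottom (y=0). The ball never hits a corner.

Final position: (0,2)
Wall sequence: TBRTBL

1. t=4 → T at (5,5); v=(1,-1)
2. t=5 → B at (10,0); v=(1,1)
3. t=1 → R at (11,1); v=(-1,1)
4. t=4 → T at (7,5); v=(-1,-1)
5. t=5 → B at (2,0); v=(-1,1)
6. t=2 → L at (0,2); v=(1,1)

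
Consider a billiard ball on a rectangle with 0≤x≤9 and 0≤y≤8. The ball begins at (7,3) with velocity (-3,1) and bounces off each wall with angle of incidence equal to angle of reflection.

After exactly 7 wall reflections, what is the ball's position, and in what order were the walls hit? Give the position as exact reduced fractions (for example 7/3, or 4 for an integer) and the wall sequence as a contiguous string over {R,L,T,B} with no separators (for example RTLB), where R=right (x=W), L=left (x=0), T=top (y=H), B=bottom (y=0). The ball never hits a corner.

Final position: (0,4/3)
Wall sequence: LTRLRBL

1. t=7/3 → L at (0,16/3); v=(3,1)
2. t=8/3 → T at (8,8); v=(3,-1)
3. t=1/3 → R at (9,23/3); v=(-3,-1)
4. t=3 → L at (0,14/3); v=(3,-1)
5. t=3 → R at (9,5/3); v=(-3,-1)
6. t=5/3 → B at (4,0); v=(-3,1)
7. t=4/3 → L at (0,4/3); v=(3,1)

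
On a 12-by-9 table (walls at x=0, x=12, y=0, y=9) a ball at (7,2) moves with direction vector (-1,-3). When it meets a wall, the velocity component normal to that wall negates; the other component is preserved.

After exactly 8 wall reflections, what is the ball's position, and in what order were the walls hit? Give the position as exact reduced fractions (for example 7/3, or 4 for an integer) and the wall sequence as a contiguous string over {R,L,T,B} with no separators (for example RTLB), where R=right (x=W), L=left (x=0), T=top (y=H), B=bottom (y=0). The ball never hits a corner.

1. t=2/3 → B at (19/3,0); v=(-1,3)
2. t=3 → T at (10/3,9); v=(-1,-3)
3. t=3 → B at (1/3,0); v=(-1,3)
4. t=1/3 → L at (0,1); v=(1,3)
5. t=8/3 → T at (8/3,9); v=(1,-3)
6. t=3 → B at (17/3,0); v=(1,3)
7. t=3 → T at (26/3,9); v=(1,-3)
8. t=3 → B at (35/3,0); v=(1,3)

Final position: (35/3,0)
Wall sequence: BTBLTBTB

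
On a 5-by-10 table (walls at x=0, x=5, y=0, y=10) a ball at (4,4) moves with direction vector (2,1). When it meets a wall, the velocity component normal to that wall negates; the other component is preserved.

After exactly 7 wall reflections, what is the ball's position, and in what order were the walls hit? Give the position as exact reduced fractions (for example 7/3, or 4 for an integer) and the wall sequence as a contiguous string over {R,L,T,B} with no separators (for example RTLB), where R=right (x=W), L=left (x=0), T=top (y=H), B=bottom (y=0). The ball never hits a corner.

1. t=1/2 → R at (5,9/2); v=(-2,1)
2. t=5/2 → L at (0,7); v=(2,1)
3. t=5/2 → R at (5,19/2); v=(-2,1)
4. t=1/2 → T at (4,10); v=(-2,-1)
5. t=2 → L at (0,8); v=(2,-1)
6. t=5/2 → R at (5,11/2); v=(-2,-1)
7. t=5/2 → L at (0,3); v=(2,-1)

Final position: (0,3)
Wall sequence: RLRTLRL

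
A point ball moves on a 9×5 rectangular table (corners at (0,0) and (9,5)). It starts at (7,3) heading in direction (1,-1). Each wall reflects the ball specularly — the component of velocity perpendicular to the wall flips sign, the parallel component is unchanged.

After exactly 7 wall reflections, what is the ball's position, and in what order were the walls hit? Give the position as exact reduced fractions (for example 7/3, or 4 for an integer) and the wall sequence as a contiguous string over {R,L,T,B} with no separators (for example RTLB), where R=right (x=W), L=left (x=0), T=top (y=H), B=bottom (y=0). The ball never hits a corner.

Final position: (9,3)
Wall sequence: RBTLBTR

1. t=2 → R at (9,1); v=(-1,-1)
2. t=1 → B at (8,0); v=(-1,1)
3. t=5 → T at (3,5); v=(-1,-1)
4. t=3 → L at (0,2); v=(1,-1)
5. t=2 → B at (2,0); v=(1,1)
6. t=5 → T at (7,5); v=(1,-1)
7. t=2 → R at (9,3); v=(-1,-1)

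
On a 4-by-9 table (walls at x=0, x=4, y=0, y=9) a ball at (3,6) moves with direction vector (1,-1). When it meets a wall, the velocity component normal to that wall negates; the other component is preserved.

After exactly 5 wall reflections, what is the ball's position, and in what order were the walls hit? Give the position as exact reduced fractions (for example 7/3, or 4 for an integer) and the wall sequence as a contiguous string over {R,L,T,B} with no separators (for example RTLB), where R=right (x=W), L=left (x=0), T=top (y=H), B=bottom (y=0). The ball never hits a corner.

Final position: (0,7)
Wall sequence: RLBRL

1. t=1 → R at (4,5); v=(-1,-1)
2. t=4 → L at (0,1); v=(1,-1)
3. t=1 → B at (1,0); v=(1,1)
4. t=3 → R at (4,3); v=(-1,1)
5. t=4 → L at (0,7); v=(1,1)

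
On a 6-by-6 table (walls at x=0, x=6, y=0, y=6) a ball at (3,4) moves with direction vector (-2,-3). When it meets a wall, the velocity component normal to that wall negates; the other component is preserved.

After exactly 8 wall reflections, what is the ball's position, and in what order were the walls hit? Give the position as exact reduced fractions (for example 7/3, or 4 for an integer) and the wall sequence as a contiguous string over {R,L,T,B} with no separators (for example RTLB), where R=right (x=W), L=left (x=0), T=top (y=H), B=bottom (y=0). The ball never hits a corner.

1. t=4/3 → B at (1/3,0); v=(-2,3)
2. t=1/6 → L at (0,1/2); v=(2,3)
3. t=11/6 → T at (11/3,6); v=(2,-3)
4. t=7/6 → R at (6,5/2); v=(-2,-3)
5. t=5/6 → B at (13/3,0); v=(-2,3)
6. t=2 → T at (1/3,6); v=(-2,-3)
7. t=1/6 → L at (0,11/2); v=(2,-3)
8. t=11/6 → B at (11/3,0); v=(2,3)

Final position: (11/3,0)
Wall sequence: BLTRBTLB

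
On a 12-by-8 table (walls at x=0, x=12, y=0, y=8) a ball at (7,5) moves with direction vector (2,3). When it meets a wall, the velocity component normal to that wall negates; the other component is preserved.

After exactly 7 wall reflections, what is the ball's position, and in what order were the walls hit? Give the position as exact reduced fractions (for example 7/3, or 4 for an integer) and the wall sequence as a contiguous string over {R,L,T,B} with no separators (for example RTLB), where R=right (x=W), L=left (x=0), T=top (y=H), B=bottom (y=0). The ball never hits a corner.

Final position: (19/3,8)
Wall sequence: TRBTLBT

1. t=1 → T at (9,8); v=(2,-3)
2. t=3/2 → R at (12,7/2); v=(-2,-3)
3. t=7/6 → B at (29/3,0); v=(-2,3)
4. t=8/3 → T at (13/3,8); v=(-2,-3)
5. t=13/6 → L at (0,3/2); v=(2,-3)
6. t=1/2 → B at (1,0); v=(2,3)
7. t=8/3 → T at (19/3,8); v=(2,-3)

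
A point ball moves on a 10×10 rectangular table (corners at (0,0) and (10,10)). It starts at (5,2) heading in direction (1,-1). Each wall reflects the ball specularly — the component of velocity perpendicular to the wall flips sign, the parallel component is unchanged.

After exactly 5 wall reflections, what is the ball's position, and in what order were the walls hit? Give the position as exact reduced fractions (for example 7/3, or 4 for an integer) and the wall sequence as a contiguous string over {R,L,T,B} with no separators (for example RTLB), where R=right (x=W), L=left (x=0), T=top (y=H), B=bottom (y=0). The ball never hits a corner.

1. t=2 → B at (7,0); v=(1,1)
2. t=3 → R at (10,3); v=(-1,1)
3. t=7 → T at (3,10); v=(-1,-1)
4. t=3 → L at (0,7); v=(1,-1)
5. t=7 → B at (7,0); v=(1,1)

Final position: (7,0)
Wall sequence: BRTLB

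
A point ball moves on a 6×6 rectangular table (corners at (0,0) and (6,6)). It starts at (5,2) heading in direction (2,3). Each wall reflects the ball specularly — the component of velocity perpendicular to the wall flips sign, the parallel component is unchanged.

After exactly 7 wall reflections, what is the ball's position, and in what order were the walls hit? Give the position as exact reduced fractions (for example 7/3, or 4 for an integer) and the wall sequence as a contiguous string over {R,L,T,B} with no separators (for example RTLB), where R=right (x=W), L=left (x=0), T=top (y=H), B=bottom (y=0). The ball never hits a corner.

Final position: (13/3,0)
Wall sequence: RTBLTRB

1. t=1/2 → R at (6,7/2); v=(-2,3)
2. t=5/6 → T at (13/3,6); v=(-2,-3)
3. t=2 → B at (1/3,0); v=(-2,3)
4. t=1/6 → L at (0,1/2); v=(2,3)
5. t=11/6 → T at (11/3,6); v=(2,-3)
6. t=7/6 → R at (6,5/2); v=(-2,-3)
7. t=5/6 → B at (13/3,0); v=(-2,3)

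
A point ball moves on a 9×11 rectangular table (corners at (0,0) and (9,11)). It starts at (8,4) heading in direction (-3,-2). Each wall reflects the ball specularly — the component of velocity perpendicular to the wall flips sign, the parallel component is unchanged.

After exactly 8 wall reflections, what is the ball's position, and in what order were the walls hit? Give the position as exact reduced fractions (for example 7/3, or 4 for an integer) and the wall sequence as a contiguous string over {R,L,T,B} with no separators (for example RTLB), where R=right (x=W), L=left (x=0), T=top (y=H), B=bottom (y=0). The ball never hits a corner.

1. t=2 → B at (2,0); v=(-3,2)
2. t=2/3 → L at (0,4/3); v=(3,2)
3. t=3 → R at (9,22/3); v=(-3,2)
4. t=11/6 → T at (7/2,11); v=(-3,-2)
5. t=7/6 → L at (0,26/3); v=(3,-2)
6. t=3 → R at (9,8/3); v=(-3,-2)
7. t=4/3 → B at (5,0); v=(-3,2)
8. t=5/3 → L at (0,10/3); v=(3,2)

Final position: (0,10/3)
Wall sequence: BLRTLRBL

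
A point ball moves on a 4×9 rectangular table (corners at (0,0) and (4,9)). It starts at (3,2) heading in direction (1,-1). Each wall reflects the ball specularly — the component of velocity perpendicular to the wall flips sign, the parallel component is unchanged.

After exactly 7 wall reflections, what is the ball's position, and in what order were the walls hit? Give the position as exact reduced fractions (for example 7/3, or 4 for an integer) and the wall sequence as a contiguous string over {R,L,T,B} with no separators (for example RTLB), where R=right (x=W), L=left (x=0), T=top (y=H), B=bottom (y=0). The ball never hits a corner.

Final position: (4,3)
Wall sequence: RBLRTLR

1. t=1 → R at (4,1); v=(-1,-1)
2. t=1 → B at (3,0); v=(-1,1)
3. t=3 → L at (0,3); v=(1,1)
4. t=4 → R at (4,7); v=(-1,1)
5. t=2 → T at (2,9); v=(-1,-1)
6. t=2 → L at (0,7); v=(1,-1)
7. t=4 → R at (4,3); v=(-1,-1)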